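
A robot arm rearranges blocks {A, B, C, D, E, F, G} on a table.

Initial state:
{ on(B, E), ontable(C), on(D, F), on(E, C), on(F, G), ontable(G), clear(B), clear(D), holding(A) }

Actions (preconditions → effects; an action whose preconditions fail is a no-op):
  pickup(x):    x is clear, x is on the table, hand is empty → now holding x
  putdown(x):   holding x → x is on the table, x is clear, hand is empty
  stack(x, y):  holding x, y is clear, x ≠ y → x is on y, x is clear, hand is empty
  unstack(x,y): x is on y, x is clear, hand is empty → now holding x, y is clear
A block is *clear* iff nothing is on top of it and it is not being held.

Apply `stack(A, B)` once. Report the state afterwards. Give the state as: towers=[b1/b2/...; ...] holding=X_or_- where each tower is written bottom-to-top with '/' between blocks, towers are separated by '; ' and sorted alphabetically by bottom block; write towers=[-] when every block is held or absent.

towers=[C/E/B/A; G/F/D] holding=-

before: towers=[C/E/B; G/F/D] holding=A
pre[stack(A, B)]: holding(A) ok, clear(B) ok, A≠B ok
all met → apply stack(A, B)
after:  towers=[C/E/B/A; G/F/D] holding=-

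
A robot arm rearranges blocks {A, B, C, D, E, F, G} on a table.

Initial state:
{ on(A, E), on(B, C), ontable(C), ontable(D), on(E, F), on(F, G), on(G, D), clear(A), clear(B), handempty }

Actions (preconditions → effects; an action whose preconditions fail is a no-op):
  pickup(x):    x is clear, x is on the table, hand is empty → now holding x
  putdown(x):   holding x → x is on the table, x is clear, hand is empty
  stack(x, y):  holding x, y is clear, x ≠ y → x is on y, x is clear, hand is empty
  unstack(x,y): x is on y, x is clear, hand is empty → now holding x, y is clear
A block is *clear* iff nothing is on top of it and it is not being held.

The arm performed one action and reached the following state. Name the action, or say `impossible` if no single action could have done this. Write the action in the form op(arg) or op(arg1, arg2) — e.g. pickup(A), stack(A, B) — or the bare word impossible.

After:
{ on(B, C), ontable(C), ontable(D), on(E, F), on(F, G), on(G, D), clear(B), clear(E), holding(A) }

target: towers=[C/B; D/G/F/E] holding=A
     unstack(B, C) → towers=[C; D/G/F/E/A] holding=B
     unstack(A, E) → towers=[C/B; D/G/F/E] holding=A  ← match

unstack(A, E)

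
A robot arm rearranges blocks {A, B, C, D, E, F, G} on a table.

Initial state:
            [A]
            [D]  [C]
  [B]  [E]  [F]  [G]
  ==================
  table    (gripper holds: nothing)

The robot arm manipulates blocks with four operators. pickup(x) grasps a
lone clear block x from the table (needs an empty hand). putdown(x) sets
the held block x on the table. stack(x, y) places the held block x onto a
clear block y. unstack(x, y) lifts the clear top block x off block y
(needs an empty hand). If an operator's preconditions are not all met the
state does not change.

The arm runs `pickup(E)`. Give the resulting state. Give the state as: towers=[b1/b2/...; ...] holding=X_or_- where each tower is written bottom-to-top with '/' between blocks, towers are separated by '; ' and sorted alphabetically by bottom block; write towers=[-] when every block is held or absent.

towers=[B; F/D/A; G/C] holding=E

before: towers=[B; E; F/D/A; G/C] holding=-
pre[pickup(E)]: clear(E) yes, ontable(E) yes, handempty yes
all met → apply pickup(E)
after:  towers=[B; F/D/A; G/C] holding=E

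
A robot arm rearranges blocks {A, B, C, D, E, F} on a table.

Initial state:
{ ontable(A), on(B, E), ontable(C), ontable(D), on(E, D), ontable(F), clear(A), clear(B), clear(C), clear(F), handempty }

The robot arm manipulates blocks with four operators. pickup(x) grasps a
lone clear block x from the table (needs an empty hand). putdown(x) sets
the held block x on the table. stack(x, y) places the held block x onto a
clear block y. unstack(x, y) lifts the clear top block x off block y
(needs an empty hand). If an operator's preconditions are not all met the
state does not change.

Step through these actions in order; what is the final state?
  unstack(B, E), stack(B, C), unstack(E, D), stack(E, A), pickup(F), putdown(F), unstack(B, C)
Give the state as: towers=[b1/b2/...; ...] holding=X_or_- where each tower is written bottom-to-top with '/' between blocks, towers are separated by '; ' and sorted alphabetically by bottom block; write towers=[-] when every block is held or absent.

step 1 (unstack(B, E)): towers=[A; C; D/E; F] holding=B
step 2 (stack(B, C)): towers=[A; C/B; D/E; F] holding=-
step 3 (unstack(E, D)): towers=[A; C/B; D; F] holding=E
step 4 (stack(E, A)): towers=[A/E; C/B; D; F] holding=-
step 5 (pickup(F)): towers=[A/E; C/B; D] holding=F
step 6 (putdown(F)): towers=[A/E; C/B; D; F] holding=-
step 7 (unstack(B, C)): towers=[A/E; C; D; F] holding=B

towers=[A/E; C; D; F] holding=B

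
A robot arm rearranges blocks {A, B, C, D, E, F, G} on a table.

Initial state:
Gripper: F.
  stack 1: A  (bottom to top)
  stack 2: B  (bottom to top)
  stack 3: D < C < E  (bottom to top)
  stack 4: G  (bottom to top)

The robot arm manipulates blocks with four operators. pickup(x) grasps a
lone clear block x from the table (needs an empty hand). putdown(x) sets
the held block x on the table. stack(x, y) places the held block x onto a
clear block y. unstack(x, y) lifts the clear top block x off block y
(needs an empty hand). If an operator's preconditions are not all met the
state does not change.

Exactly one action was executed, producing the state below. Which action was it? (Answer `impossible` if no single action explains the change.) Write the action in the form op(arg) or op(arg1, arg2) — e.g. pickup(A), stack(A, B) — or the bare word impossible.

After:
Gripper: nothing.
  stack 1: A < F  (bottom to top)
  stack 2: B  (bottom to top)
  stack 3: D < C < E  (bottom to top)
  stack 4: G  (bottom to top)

stack(F, A)

target: towers=[A/F; B; D/C/E; G] holding=-
        putdown(F) → towers=[A; B; D/C/E; F; G] holding=-
       stack(F, B) → towers=[A; B/F; D/C/E; G] holding=-
       stack(F, G) → towers=[A; B; D/C/E; G/F] holding=-
       stack(F, A) → towers=[A/F; B; D/C/E; G] holding=-  ← match
       stack(F, E) → towers=[A; B; D/C/E/F; G] holding=-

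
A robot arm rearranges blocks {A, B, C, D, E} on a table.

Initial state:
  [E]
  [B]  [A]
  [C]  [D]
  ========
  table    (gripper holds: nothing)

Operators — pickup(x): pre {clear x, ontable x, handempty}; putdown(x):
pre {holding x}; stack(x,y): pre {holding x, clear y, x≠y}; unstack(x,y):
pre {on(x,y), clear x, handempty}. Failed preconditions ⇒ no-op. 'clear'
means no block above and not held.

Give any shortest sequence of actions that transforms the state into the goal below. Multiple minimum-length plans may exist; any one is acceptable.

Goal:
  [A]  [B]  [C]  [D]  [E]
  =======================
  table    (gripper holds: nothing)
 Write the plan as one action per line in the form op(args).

unstack(A, D)
putdown(A)
unstack(E, B)
putdown(E)
unstack(B, C)
putdown(B)

step 1 (unstack(A, D)): towers=[C/B/E; D] holding=A
step 2 (putdown(A)): towers=[A; C/B/E; D] holding=-
step 3 (unstack(E, B)): towers=[A; C/B; D] holding=E
step 4 (putdown(E)): towers=[A; C/B; D; E] holding=-
step 5 (unstack(B, C)): towers=[A; C; D; E] holding=B
step 6 (putdown(B)): towers=[A; B; C; D; E] holding=-
goal check: towers=[A; B; C; D; E] holding=- — reached (length 6, optimal by BFS)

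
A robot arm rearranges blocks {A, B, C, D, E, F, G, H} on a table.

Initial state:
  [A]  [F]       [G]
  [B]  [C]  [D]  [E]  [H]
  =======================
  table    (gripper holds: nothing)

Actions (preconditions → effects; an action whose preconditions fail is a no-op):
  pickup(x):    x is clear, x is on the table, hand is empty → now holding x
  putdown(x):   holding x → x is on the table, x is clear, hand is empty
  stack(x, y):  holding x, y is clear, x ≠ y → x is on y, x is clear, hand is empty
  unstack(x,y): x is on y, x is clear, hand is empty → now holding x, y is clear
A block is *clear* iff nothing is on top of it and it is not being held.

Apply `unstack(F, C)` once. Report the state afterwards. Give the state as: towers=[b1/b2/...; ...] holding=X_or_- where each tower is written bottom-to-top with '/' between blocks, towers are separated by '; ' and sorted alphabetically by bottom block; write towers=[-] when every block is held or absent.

before: towers=[B/A; C/F; D; E/G; H] holding=-
pre[unstack(F, C)]: on(F,C) ok, clear(F) ok, handempty ok
all met → apply unstack(F, C)
after:  towers=[B/A; C; D; E/G; H] holding=F

towers=[B/A; C; D; E/G; H] holding=F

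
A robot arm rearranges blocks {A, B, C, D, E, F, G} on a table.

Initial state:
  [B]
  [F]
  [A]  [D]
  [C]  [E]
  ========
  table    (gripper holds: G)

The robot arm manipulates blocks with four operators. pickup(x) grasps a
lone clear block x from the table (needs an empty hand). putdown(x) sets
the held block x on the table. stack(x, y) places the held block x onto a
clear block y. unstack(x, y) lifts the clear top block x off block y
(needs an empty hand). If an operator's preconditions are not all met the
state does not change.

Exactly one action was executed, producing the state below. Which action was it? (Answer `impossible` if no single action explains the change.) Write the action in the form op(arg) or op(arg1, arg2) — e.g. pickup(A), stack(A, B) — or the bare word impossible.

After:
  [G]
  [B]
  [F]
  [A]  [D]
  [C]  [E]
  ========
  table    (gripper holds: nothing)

stack(G, B)

target: towers=[C/A/F/B/G; E/D] holding=-
        putdown(G) → towers=[C/A/F/B; E/D; G] holding=-
       stack(G, B) → towers=[C/A/F/B/G; E/D] holding=-  ← match
       stack(G, D) → towers=[C/A/F/B; E/D/G] holding=-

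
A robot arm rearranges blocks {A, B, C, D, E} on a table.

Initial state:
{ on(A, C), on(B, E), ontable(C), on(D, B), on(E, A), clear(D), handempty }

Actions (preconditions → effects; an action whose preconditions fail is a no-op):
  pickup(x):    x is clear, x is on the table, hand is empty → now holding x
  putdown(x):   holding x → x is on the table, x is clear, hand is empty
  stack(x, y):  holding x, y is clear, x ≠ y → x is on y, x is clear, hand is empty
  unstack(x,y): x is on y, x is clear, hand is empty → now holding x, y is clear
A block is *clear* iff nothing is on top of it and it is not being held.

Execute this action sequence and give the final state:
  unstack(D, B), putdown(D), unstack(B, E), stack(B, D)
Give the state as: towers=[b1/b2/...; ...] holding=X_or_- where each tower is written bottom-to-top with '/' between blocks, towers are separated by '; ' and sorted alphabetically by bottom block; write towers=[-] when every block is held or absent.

towers=[C/A/E; D/B] holding=-

step 1 (unstack(D, B)): towers=[C/A/E/B] holding=D
step 2 (putdown(D)): towers=[C/A/E/B; D] holding=-
step 3 (unstack(B, E)): towers=[C/A/E; D] holding=B
step 4 (stack(B, D)): towers=[C/A/E; D/B] holding=-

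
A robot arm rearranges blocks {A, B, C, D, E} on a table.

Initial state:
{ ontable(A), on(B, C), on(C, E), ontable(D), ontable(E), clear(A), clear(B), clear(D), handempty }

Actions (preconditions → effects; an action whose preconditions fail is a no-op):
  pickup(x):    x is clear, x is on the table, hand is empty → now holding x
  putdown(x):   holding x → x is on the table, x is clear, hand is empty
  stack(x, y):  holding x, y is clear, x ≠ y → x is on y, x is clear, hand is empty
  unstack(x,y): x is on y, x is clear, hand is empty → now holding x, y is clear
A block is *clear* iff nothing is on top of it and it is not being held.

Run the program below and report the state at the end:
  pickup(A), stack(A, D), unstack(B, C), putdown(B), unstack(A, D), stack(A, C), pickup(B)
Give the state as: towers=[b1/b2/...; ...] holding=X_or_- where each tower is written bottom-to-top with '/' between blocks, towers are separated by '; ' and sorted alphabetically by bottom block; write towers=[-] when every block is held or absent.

step 1 (pickup(A)): towers=[D; E/C/B] holding=A
step 2 (stack(A, D)): towers=[D/A; E/C/B] holding=-
step 3 (unstack(B, C)): towers=[D/A; E/C] holding=B
step 4 (putdown(B)): towers=[B; D/A; E/C] holding=-
step 5 (unstack(A, D)): towers=[B; D; E/C] holding=A
step 6 (stack(A, C)): towers=[B; D; E/C/A] holding=-
step 7 (pickup(B)): towers=[D; E/C/A] holding=B

towers=[D; E/C/A] holding=B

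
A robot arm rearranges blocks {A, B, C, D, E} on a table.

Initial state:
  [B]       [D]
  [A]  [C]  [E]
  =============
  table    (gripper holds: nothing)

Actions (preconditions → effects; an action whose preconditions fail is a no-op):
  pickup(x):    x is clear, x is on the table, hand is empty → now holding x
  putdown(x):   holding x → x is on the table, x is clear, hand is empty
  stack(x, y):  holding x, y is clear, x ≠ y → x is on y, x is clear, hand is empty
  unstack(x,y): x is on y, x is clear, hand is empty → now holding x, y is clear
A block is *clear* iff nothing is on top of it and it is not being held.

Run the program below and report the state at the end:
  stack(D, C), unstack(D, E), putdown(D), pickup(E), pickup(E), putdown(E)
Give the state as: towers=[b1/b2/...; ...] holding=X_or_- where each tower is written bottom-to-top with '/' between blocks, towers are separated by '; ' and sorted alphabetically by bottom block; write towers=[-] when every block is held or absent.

step 1 (stack(D, C)) [no-op]: towers=[A/B; C; E/D] holding=-
step 2 (unstack(D, E)): towers=[A/B; C; E] holding=D
step 3 (putdown(D)): towers=[A/B; C; D; E] holding=-
step 4 (pickup(E)): towers=[A/B; C; D] holding=E
step 5 (pickup(E)) [no-op]: towers=[A/B; C; D] holding=E
step 6 (putdown(E)): towers=[A/B; C; D; E] holding=-

towers=[A/B; C; D; E] holding=-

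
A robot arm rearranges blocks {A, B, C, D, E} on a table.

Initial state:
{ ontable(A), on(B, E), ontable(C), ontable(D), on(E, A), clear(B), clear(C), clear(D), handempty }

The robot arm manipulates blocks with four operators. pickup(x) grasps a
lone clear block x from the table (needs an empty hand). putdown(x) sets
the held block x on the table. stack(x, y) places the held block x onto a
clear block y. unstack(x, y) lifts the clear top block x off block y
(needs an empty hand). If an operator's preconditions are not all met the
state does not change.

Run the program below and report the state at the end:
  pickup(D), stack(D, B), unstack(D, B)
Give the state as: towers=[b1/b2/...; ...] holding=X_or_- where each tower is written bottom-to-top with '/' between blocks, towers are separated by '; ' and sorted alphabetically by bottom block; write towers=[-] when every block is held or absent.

step 1 (pickup(D)): towers=[A/E/B; C] holding=D
step 2 (stack(D, B)): towers=[A/E/B/D; C] holding=-
step 3 (unstack(D, B)): towers=[A/E/B; C] holding=D

towers=[A/E/B; C] holding=D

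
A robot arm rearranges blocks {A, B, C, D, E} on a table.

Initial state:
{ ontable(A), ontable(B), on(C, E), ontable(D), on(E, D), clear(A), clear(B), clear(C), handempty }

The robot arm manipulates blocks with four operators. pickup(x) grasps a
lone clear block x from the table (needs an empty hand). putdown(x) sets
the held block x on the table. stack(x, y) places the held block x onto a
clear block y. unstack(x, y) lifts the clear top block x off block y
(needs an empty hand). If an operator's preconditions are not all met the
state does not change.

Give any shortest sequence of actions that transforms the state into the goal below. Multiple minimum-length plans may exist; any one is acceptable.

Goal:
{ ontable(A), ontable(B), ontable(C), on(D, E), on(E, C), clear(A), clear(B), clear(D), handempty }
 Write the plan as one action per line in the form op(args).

unstack(C, E)
putdown(C)
unstack(E, D)
stack(E, C)
pickup(D)
stack(D, E)

step 1 (unstack(C, E)): towers=[A; B; D/E] holding=C
step 2 (putdown(C)): towers=[A; B; C; D/E] holding=-
step 3 (unstack(E, D)): towers=[A; B; C; D] holding=E
step 4 (stack(E, C)): towers=[A; B; C/E; D] holding=-
step 5 (pickup(D)): towers=[A; B; C/E] holding=D
step 6 (stack(D, E)): towers=[A; B; C/E/D] holding=-
goal check: towers=[A; B; C/E/D] holding=- — reached (length 6, optimal by BFS)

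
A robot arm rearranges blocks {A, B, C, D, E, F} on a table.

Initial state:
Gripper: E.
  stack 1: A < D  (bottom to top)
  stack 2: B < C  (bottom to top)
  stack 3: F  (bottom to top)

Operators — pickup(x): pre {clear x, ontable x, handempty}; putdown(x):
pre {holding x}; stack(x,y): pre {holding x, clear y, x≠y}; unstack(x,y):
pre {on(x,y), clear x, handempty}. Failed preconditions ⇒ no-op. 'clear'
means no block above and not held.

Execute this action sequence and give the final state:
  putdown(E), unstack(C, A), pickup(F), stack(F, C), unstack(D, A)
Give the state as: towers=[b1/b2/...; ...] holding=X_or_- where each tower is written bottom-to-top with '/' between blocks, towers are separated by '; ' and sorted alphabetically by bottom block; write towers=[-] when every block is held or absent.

step 1 (putdown(E)): towers=[A/D; B/C; E; F] holding=-
step 2 (unstack(C, A)) [no-op]: towers=[A/D; B/C; E; F] holding=-
step 3 (pickup(F)): towers=[A/D; B/C; E] holding=F
step 4 (stack(F, C)): towers=[A/D; B/C/F; E] holding=-
step 5 (unstack(D, A)): towers=[A; B/C/F; E] holding=D

towers=[A; B/C/F; E] holding=D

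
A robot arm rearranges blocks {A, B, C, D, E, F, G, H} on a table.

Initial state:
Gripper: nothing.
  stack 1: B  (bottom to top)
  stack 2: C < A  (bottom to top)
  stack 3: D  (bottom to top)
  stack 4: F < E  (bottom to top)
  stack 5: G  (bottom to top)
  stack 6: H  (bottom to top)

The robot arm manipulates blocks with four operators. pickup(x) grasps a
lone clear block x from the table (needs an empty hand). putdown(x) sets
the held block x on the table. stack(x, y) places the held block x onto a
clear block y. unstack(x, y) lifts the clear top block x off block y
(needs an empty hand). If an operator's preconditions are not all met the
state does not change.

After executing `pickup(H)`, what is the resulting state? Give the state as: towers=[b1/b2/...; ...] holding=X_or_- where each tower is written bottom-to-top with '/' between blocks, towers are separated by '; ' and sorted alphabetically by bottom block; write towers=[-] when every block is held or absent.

before: towers=[B; C/A; D; F/E; G; H] holding=-
pre[pickup(H)]: clear(H) ✓, ontable(H) ✓, handempty ✓
all met → apply pickup(H)
after:  towers=[B; C/A; D; F/E; G] holding=H

towers=[B; C/A; D; F/E; G] holding=H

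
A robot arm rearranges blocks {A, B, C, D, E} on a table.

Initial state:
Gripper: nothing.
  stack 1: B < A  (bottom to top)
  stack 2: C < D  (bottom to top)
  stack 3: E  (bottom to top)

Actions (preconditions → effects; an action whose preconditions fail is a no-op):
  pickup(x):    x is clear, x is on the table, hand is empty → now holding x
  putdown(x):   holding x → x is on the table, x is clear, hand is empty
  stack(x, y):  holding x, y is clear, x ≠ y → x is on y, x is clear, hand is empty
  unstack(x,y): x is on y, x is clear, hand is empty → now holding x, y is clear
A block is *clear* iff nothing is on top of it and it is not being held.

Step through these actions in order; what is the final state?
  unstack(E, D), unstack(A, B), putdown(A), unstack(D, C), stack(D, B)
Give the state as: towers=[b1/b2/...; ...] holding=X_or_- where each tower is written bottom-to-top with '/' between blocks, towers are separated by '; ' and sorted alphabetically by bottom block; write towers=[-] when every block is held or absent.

towers=[A; B/D; C; E] holding=-

step 1 (unstack(E, D)) [no-op]: towers=[B/A; C/D; E] holding=-
step 2 (unstack(A, B)): towers=[B; C/D; E] holding=A
step 3 (putdown(A)): towers=[A; B; C/D; E] holding=-
step 4 (unstack(D, C)): towers=[A; B; C; E] holding=D
step 5 (stack(D, B)): towers=[A; B/D; C; E] holding=-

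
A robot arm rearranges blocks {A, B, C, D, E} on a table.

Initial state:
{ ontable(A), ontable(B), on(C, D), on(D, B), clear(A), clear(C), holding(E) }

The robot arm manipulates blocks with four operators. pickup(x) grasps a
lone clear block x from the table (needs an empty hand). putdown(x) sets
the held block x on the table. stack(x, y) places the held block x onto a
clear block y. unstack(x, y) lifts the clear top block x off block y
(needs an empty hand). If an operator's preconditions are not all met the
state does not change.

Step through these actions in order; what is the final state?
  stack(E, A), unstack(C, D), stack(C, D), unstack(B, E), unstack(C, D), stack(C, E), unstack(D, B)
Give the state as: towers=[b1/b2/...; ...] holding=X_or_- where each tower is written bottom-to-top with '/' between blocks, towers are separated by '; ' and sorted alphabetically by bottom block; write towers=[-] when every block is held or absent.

step 1 (stack(E, A)): towers=[A/E; B/D/C] holding=-
step 2 (unstack(C, D)): towers=[A/E; B/D] holding=C
step 3 (stack(C, D)): towers=[A/E; B/D/C] holding=-
step 4 (unstack(B, E)) [no-op]: towers=[A/E; B/D/C] holding=-
step 5 (unstack(C, D)): towers=[A/E; B/D] holding=C
step 6 (stack(C, E)): towers=[A/E/C; B/D] holding=-
step 7 (unstack(D, B)): towers=[A/E/C; B] holding=D

towers=[A/E/C; B] holding=D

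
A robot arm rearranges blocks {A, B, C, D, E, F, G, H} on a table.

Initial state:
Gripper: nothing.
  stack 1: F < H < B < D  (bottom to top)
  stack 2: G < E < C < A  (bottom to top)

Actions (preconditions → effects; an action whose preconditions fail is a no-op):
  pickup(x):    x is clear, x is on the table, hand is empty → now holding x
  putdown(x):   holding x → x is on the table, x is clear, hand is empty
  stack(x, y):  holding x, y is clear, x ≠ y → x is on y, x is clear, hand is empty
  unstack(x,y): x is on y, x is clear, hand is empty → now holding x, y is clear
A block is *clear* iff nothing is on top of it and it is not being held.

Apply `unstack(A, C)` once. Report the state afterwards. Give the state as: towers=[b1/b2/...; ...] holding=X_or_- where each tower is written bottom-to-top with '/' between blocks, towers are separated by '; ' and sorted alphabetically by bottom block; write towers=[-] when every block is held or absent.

before: towers=[F/H/B/D; G/E/C/A] holding=-
pre[unstack(A, C)]: on(A,C) ✓, clear(A) ✓, handempty ✓
all met → apply unstack(A, C)
after:  towers=[F/H/B/D; G/E/C] holding=A

towers=[F/H/B/D; G/E/C] holding=A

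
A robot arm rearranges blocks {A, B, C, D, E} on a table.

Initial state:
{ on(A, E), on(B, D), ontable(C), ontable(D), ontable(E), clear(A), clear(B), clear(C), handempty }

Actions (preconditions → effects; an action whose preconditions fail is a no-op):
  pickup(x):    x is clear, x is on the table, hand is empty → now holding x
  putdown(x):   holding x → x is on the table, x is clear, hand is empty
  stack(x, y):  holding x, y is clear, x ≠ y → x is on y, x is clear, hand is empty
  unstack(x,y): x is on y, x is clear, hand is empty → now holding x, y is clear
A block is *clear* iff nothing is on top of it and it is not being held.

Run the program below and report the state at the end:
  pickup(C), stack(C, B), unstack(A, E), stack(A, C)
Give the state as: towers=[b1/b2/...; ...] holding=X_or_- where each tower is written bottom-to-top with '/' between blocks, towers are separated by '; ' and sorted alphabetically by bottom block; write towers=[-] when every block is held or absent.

step 1 (pickup(C)): towers=[D/B; E/A] holding=C
step 2 (stack(C, B)): towers=[D/B/C; E/A] holding=-
step 3 (unstack(A, E)): towers=[D/B/C; E] holding=A
step 4 (stack(A, C)): towers=[D/B/C/A; E] holding=-

towers=[D/B/C/A; E] holding=-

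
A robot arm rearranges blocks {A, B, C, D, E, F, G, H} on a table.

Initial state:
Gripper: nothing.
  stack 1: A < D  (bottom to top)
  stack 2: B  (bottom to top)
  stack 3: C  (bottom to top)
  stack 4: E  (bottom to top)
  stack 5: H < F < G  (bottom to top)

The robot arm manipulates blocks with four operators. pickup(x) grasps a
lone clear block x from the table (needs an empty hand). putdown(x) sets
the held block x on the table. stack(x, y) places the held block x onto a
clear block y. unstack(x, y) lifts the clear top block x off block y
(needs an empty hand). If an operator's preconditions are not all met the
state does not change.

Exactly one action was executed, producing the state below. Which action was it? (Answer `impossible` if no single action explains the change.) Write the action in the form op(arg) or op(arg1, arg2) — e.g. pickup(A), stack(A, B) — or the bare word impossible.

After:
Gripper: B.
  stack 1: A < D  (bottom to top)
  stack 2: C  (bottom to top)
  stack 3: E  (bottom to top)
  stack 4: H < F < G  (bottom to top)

target: towers=[A/D; C; E; H/F/G] holding=B
     unstack(G, F) → towers=[A/D; B; C; E; H/F] holding=G
         pickup(E) → towers=[A/D; B; C; H/F/G] holding=E
         pickup(B) → towers=[A/D; C; E; H/F/G] holding=B  ← match
     unstack(D, A) → towers=[A; B; C; E; H/F/G] holding=D
         pickup(C) → towers=[A/D; B; E; H/F/G] holding=C

pickup(B)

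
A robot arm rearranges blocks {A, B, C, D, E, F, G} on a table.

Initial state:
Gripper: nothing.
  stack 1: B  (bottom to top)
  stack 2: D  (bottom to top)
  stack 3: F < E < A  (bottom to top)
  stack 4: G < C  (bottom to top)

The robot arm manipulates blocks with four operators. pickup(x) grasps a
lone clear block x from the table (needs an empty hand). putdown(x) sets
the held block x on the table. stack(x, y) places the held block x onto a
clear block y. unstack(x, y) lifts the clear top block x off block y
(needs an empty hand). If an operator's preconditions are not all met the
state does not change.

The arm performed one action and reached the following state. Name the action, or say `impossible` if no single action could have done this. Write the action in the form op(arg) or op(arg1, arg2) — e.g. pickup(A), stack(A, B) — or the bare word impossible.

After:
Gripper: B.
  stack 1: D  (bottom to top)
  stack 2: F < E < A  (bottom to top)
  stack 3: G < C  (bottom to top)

target: towers=[D; F/E/A; G/C] holding=B
         pickup(B) → towers=[D; F/E/A; G/C] holding=B  ← match
         pickup(D) → towers=[B; F/E/A; G/C] holding=D
     unstack(A, E) → towers=[B; D; F/E; G/C] holding=A
     unstack(C, G) → towers=[B; D; F/E/A; G] holding=C

pickup(B)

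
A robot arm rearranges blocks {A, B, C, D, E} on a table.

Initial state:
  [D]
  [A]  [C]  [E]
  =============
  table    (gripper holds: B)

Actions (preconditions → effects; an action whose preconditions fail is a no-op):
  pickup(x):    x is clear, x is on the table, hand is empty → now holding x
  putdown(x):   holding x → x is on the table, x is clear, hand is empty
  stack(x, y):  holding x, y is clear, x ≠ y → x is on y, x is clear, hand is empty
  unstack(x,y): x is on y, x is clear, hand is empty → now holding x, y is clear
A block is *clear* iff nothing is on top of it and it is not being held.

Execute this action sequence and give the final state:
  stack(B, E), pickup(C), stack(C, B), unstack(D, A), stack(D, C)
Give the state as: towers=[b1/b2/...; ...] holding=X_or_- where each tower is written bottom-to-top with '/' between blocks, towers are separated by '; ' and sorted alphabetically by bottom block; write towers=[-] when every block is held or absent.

towers=[A; E/B/C/D] holding=-

step 1 (stack(B, E)): towers=[A/D; C; E/B] holding=-
step 2 (pickup(C)): towers=[A/D; E/B] holding=C
step 3 (stack(C, B)): towers=[A/D; E/B/C] holding=-
step 4 (unstack(D, A)): towers=[A; E/B/C] holding=D
step 5 (stack(D, C)): towers=[A; E/B/C/D] holding=-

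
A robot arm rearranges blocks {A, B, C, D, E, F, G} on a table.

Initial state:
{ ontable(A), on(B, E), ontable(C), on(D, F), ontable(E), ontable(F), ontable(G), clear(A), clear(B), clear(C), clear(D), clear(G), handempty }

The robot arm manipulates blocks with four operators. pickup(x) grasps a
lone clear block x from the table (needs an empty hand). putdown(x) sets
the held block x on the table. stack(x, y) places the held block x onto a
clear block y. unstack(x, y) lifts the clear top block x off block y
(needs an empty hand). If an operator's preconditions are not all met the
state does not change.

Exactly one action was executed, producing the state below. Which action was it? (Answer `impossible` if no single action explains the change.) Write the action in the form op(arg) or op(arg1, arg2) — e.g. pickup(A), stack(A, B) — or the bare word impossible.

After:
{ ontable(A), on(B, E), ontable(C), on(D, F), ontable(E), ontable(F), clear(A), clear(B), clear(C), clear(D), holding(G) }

pickup(G)

target: towers=[A; C; E/B; F/D] holding=G
     unstack(B, E) → towers=[A; C; E; F/D; G] holding=B
         pickup(G) → towers=[A; C; E/B; F/D] holding=G  ← match
     unstack(D, F) → towers=[A; C; E/B; F; G] holding=D
         pickup(A) → towers=[C; E/B; F/D; G] holding=A
         pickup(C) → towers=[A; E/B; F/D; G] holding=C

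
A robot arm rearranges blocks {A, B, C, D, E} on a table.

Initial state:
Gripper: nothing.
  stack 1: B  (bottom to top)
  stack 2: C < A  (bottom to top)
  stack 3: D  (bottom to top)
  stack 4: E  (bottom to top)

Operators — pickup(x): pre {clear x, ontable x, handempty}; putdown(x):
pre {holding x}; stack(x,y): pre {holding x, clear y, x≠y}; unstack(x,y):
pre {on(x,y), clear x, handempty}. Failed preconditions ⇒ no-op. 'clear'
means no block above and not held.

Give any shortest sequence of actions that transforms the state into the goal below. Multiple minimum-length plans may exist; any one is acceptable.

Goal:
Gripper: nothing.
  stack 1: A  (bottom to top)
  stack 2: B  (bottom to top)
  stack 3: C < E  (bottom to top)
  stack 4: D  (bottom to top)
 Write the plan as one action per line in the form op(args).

step 1 (unstack(A, C)): towers=[B; C; D; E] holding=A
step 2 (putdown(A)): towers=[A; B; C; D; E] holding=-
step 3 (pickup(E)): towers=[A; B; C; D] holding=E
step 4 (stack(E, C)): towers=[A; B; C/E; D] holding=-
goal check: towers=[A; B; C/E; D] holding=- — reached (length 4, optimal by BFS)

unstack(A, C)
putdown(A)
pickup(E)
stack(E, C)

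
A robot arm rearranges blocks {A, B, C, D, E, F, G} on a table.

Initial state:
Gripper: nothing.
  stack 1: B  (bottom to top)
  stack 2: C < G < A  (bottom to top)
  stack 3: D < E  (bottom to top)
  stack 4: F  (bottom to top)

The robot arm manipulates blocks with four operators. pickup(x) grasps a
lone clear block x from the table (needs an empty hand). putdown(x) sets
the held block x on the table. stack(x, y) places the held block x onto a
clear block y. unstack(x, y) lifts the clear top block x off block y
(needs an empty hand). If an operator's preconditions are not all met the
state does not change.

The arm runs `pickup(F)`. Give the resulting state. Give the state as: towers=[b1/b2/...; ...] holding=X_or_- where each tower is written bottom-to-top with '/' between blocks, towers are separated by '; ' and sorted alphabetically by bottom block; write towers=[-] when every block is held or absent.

towers=[B; C/G/A; D/E] holding=F

before: towers=[B; C/G/A; D/E; F] holding=-
pre[pickup(F)]: clear(F) ok, ontable(F) ok, handempty ok
all met → apply pickup(F)
after:  towers=[B; C/G/A; D/E] holding=F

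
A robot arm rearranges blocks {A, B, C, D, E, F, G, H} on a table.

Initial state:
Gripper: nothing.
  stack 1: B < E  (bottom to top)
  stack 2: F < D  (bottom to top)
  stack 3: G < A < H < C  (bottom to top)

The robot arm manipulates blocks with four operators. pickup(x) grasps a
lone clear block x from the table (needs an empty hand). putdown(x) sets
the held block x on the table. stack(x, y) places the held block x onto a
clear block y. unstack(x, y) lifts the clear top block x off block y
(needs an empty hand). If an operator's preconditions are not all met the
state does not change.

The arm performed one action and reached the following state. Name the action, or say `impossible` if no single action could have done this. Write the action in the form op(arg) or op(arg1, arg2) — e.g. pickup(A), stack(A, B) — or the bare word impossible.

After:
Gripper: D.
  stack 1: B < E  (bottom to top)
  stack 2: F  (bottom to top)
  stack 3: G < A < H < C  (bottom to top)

unstack(D, F)

target: towers=[B/E; F; G/A/H/C] holding=D
     unstack(E, B) → towers=[B; F/D; G/A/H/C] holding=E
     unstack(D, F) → towers=[B/E; F; G/A/H/C] holding=D  ← match
     unstack(C, H) → towers=[B/E; F/D; G/A/H] holding=C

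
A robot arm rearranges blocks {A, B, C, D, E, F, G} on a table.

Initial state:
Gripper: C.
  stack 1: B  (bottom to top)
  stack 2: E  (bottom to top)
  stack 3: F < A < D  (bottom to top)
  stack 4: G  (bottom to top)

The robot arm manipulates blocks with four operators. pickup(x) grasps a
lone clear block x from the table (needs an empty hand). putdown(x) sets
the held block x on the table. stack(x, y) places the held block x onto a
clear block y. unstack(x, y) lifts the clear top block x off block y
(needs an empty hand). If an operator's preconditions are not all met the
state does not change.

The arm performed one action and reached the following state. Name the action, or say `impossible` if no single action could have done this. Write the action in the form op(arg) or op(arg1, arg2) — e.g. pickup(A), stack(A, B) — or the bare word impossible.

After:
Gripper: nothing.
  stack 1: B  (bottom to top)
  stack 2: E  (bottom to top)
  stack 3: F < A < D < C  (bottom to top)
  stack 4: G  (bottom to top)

stack(C, D)

target: towers=[B; E; F/A/D/C; G] holding=-
        putdown(C) → towers=[B; C; E; F/A/D; G] holding=-
       stack(C, B) → towers=[B/C; E; F/A/D; G] holding=-
       stack(C, G) → towers=[B; E; F/A/D; G/C] holding=-
       stack(C, D) → towers=[B; E; F/A/D/C; G] holding=-  ← match
       stack(C, E) → towers=[B; E/C; F/A/D; G] holding=-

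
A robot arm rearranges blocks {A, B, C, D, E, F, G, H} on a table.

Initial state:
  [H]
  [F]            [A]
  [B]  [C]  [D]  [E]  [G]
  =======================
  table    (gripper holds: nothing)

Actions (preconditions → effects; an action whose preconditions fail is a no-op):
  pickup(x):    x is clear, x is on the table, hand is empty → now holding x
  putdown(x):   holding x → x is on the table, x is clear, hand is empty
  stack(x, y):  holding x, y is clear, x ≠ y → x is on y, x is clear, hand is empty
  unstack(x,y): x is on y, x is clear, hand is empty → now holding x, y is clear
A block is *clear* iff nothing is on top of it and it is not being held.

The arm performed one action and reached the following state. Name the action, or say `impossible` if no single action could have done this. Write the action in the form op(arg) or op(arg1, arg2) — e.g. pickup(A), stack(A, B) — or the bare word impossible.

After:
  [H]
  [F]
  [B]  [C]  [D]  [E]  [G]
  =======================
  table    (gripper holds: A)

unstack(A, E)

target: towers=[B/F/H; C; D; E; G] holding=A
         pickup(G) → towers=[B/F/H; C; D; E/A] holding=G
     unstack(A, E) → towers=[B/F/H; C; D; E; G] holding=A  ← match
     unstack(H, F) → towers=[B/F; C; D; E/A; G] holding=H
         pickup(D) → towers=[B/F/H; C; E/A; G] holding=D
         pickup(C) → towers=[B/F/H; D; E/A; G] holding=C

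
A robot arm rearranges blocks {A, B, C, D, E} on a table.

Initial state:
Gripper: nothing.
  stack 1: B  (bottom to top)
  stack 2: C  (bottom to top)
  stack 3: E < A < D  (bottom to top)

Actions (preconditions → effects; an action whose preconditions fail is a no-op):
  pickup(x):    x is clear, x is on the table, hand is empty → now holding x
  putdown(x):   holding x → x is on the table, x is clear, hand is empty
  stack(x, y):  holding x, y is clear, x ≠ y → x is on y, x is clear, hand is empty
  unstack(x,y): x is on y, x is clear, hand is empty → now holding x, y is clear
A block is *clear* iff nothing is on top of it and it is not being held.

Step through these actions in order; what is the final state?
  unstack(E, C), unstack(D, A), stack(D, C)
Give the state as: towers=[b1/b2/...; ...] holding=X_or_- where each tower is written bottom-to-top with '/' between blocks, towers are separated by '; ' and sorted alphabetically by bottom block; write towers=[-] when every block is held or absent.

towers=[B; C/D; E/A] holding=-

step 1 (unstack(E, C)) [no-op]: towers=[B; C; E/A/D] holding=-
step 2 (unstack(D, A)): towers=[B; C; E/A] holding=D
step 3 (stack(D, C)): towers=[B; C/D; E/A] holding=-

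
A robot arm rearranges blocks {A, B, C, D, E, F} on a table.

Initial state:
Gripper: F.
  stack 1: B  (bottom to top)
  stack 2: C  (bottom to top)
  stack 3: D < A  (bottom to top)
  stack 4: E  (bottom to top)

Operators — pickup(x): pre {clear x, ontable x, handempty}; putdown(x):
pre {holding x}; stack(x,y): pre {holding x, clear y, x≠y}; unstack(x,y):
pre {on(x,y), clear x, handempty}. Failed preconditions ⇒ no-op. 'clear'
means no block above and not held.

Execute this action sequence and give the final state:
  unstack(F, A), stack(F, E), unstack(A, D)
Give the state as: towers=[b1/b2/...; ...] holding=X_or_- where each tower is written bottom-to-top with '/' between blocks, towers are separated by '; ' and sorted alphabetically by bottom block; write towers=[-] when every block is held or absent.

towers=[B; C; D; E/F] holding=A

step 1 (unstack(F, A)) [no-op]: towers=[B; C; D/A; E] holding=F
step 2 (stack(F, E)): towers=[B; C; D/A; E/F] holding=-
step 3 (unstack(A, D)): towers=[B; C; D; E/F] holding=A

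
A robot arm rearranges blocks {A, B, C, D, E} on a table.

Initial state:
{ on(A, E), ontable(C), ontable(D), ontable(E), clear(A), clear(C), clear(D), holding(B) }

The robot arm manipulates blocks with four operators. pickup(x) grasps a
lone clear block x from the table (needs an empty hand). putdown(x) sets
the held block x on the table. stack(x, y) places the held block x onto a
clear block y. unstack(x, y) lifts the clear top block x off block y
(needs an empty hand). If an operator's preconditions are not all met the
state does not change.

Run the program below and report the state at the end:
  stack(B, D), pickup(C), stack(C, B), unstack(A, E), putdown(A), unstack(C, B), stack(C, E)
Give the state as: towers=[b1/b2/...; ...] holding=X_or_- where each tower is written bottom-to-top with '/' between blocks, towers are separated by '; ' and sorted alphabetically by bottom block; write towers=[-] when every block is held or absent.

step 1 (stack(B, D)): towers=[C; D/B; E/A] holding=-
step 2 (pickup(C)): towers=[D/B; E/A] holding=C
step 3 (stack(C, B)): towers=[D/B/C; E/A] holding=-
step 4 (unstack(A, E)): towers=[D/B/C; E] holding=A
step 5 (putdown(A)): towers=[A; D/B/C; E] holding=-
step 6 (unstack(C, B)): towers=[A; D/B; E] holding=C
step 7 (stack(C, E)): towers=[A; D/B; E/C] holding=-

towers=[A; D/B; E/C] holding=-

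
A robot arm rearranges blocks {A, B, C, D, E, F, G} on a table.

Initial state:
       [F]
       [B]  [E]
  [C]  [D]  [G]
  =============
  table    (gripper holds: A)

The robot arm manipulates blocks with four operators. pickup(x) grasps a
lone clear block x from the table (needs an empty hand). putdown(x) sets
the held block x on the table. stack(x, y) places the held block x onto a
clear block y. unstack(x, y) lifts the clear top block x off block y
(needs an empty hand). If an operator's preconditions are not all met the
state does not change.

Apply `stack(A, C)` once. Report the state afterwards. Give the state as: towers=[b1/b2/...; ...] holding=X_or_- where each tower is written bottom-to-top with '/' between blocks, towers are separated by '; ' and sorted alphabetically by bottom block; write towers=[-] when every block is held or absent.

before: towers=[C; D/B/F; G/E] holding=A
pre[stack(A, C)]: holding(A) yes, clear(C) yes, A≠C yes
all met → apply stack(A, C)
after:  towers=[C/A; D/B/F; G/E] holding=-

towers=[C/A; D/B/F; G/E] holding=-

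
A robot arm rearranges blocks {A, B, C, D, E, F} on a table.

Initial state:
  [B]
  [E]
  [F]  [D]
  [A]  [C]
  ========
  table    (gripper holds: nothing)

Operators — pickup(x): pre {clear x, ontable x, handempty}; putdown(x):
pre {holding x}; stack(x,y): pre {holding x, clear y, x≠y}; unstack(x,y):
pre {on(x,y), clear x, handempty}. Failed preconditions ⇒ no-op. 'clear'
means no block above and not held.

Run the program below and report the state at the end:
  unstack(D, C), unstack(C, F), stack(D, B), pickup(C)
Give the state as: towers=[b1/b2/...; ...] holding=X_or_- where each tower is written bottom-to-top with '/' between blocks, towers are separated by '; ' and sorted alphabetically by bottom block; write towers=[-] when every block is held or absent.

step 1 (unstack(D, C)): towers=[A/F/E/B; C] holding=D
step 2 (unstack(C, F)) [no-op]: towers=[A/F/E/B; C] holding=D
step 3 (stack(D, B)): towers=[A/F/E/B/D; C] holding=-
step 4 (pickup(C)): towers=[A/F/E/B/D] holding=C

towers=[A/F/E/B/D] holding=C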